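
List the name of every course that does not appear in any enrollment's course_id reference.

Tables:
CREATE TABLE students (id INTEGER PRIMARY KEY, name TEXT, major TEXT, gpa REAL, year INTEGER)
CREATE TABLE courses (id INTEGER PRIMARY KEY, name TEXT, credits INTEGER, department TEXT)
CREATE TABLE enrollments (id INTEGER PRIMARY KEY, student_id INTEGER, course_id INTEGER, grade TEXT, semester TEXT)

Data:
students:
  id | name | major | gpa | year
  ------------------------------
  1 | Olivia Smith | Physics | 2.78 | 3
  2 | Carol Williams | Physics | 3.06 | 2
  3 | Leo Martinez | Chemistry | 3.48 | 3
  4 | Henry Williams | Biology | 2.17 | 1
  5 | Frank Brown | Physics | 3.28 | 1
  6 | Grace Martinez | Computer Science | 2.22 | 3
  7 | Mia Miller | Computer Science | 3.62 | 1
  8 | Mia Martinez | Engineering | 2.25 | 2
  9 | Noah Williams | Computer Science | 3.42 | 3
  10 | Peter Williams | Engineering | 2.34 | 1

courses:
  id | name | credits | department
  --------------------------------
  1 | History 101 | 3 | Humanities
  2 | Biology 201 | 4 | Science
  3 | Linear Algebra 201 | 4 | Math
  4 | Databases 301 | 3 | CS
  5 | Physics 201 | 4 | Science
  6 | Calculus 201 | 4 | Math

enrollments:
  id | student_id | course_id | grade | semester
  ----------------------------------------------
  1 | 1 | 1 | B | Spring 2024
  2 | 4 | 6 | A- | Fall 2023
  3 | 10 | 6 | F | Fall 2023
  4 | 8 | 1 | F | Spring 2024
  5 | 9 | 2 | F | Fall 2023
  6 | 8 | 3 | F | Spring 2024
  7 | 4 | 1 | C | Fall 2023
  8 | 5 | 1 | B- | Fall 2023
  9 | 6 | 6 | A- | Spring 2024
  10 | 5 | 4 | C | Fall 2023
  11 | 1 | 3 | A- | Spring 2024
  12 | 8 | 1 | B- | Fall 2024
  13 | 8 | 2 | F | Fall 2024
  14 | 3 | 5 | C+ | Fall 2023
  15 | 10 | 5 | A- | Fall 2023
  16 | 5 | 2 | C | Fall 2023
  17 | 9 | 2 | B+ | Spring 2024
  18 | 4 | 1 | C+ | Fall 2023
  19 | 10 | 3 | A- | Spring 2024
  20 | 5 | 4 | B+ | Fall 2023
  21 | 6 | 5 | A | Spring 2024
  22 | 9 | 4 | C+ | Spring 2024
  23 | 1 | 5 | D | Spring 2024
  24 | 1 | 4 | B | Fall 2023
SELECT p.name FROM courses p LEFT JOIN enrollments c ON c.course_id = p.id WHERE c.id IS NULL

Execution result:
(no rows)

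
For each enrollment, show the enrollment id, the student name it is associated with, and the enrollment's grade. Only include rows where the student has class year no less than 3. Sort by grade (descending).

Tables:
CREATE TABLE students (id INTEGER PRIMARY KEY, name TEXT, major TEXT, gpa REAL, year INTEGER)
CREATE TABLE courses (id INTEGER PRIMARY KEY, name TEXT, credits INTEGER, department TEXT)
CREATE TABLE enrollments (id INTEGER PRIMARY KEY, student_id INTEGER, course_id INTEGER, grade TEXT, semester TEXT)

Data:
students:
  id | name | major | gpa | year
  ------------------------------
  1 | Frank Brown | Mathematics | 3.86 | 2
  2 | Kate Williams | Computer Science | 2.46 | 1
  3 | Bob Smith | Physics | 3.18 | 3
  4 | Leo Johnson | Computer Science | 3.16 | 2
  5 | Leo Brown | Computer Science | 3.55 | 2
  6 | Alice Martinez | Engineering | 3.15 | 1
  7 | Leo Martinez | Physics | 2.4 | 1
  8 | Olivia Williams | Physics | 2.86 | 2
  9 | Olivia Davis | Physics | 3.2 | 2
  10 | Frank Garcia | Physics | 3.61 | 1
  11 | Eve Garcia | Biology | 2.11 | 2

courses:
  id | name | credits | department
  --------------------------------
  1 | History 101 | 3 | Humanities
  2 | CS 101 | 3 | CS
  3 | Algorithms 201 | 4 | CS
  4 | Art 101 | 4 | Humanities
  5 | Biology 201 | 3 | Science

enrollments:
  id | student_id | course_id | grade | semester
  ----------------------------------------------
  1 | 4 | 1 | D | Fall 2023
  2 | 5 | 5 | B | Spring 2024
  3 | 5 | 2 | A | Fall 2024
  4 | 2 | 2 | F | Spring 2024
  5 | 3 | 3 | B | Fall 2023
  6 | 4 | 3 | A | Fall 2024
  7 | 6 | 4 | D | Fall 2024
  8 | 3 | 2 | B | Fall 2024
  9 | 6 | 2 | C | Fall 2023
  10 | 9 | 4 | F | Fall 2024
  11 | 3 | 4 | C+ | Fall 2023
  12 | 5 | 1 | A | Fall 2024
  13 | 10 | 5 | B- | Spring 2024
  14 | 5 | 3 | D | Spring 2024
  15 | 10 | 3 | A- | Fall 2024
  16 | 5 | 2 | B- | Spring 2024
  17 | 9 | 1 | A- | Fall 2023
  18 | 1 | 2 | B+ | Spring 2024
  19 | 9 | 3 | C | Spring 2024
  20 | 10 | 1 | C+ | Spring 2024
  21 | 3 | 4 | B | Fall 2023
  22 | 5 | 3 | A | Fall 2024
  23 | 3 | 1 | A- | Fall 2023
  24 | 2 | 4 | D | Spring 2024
SELECT c.id, p.name AS student, c.grade FROM enrollments c JOIN students p ON c.student_id = p.id WHERE p.year >= 3 ORDER BY c.grade DESC

Execution result:
id | student | grade
11 | Bob Smith | C+
5 | Bob Smith | B
8 | Bob Smith | B
21 | Bob Smith | B
23 | Bob Smith | A-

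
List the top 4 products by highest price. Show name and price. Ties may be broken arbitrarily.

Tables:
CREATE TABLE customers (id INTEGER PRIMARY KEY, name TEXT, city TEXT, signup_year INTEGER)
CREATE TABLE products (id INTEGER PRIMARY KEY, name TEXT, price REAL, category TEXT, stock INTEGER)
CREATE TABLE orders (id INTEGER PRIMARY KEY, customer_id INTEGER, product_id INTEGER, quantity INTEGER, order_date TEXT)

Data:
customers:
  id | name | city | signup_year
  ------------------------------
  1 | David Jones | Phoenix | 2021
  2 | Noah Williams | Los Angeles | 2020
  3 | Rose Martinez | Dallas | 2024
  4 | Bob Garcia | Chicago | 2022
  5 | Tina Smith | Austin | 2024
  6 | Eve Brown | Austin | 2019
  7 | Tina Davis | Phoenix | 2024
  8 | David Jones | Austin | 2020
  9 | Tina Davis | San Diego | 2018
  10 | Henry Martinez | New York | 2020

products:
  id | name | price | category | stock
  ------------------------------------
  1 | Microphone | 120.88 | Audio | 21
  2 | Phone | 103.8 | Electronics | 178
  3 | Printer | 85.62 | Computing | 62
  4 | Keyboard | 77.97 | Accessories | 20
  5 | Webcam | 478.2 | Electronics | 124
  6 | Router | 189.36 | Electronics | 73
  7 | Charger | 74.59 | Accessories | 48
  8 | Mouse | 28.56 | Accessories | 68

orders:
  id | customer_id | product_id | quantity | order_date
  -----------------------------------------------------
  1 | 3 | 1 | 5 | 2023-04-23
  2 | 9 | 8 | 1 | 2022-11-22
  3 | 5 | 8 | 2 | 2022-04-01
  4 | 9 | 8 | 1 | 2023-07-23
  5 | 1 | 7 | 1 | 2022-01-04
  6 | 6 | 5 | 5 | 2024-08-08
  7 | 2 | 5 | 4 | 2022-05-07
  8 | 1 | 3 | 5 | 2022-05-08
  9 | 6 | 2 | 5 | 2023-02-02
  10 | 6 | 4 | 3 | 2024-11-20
SELECT name, price FROM products ORDER BY price DESC LIMIT 4

Execution result:
name | price
Webcam | 478.20
Router | 189.36
Microphone | 120.88
Phone | 103.80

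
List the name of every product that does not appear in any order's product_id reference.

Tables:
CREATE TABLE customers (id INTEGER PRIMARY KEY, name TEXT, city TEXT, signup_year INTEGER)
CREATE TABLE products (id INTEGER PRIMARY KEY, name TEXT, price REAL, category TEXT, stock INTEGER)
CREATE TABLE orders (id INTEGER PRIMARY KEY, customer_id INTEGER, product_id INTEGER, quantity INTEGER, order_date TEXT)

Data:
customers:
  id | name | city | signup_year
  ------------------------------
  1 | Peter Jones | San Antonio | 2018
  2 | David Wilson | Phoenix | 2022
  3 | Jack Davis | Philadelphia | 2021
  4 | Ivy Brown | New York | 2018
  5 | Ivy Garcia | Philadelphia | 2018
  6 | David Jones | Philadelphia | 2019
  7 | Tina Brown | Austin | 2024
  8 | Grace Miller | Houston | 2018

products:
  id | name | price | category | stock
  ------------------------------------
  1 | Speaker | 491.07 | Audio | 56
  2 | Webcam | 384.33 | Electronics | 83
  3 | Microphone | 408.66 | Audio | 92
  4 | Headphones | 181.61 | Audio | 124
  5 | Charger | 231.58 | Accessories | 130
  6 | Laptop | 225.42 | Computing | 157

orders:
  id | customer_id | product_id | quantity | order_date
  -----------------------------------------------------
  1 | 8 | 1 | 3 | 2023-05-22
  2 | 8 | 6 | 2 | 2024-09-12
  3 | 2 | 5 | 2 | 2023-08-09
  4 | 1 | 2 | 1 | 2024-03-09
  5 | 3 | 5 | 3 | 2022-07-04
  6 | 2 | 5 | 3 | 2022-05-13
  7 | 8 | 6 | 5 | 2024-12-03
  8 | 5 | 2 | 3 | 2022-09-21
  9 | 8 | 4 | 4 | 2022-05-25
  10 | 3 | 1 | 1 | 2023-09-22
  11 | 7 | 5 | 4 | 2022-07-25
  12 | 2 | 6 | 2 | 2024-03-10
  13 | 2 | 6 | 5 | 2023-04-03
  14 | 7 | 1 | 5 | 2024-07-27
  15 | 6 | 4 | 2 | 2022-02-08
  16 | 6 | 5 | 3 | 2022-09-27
SELECT p.name FROM products p LEFT JOIN orders c ON c.product_id = p.id WHERE c.id IS NULL

Execution result:
Microphone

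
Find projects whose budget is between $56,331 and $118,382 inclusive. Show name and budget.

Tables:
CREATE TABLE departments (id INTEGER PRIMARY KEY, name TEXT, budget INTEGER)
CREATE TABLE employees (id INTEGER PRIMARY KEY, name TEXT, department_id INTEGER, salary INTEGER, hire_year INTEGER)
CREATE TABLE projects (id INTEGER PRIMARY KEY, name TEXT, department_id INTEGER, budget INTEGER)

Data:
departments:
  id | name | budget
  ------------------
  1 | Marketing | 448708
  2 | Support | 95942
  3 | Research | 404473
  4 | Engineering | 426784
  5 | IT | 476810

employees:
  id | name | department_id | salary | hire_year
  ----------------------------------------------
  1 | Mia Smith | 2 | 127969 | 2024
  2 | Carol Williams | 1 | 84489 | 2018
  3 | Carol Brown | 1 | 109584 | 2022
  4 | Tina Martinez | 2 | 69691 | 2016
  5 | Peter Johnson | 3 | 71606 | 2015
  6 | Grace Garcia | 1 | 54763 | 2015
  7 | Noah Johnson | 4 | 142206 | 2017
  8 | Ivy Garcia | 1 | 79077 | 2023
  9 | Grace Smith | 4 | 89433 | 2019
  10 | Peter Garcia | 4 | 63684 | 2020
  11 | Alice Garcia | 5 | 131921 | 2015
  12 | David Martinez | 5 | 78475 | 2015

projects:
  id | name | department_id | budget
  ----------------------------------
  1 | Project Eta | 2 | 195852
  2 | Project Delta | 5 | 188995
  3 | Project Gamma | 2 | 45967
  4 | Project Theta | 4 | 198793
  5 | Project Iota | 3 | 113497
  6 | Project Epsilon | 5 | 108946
SELECT name, budget FROM projects WHERE budget BETWEEN 56331 AND 118382

Execution result:
name | budget
Project Iota | 113497
Project Epsilon | 108946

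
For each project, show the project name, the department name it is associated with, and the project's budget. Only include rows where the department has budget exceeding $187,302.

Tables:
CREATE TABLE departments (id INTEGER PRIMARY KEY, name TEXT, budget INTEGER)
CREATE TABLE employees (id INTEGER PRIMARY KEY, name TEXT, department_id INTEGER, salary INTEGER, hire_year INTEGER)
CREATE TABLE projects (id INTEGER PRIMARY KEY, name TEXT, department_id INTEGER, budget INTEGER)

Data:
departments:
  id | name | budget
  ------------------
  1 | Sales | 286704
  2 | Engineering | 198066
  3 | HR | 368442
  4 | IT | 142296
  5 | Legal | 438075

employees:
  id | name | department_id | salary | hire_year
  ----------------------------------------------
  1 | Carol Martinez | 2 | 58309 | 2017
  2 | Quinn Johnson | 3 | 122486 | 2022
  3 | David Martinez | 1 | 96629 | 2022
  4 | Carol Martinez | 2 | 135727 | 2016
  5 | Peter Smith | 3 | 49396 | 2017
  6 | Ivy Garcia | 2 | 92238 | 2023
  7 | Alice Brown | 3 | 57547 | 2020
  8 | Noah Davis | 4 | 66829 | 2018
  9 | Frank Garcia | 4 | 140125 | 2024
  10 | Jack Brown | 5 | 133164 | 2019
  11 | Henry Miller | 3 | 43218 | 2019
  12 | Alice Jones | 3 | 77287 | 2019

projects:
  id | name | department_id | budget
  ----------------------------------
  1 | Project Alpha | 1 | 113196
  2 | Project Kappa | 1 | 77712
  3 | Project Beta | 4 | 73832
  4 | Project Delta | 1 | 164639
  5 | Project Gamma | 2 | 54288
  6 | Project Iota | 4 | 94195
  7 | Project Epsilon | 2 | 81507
SELECT c.name, p.name AS department, c.budget FROM projects c JOIN departments p ON c.department_id = p.id WHERE p.budget > 187302

Execution result:
name | department | budget
Project Alpha | Sales | 113196
Project Kappa | Sales | 77712
Project Delta | Sales | 164639
Project Gamma | Engineering | 54288
Project Epsilon | Engineering | 81507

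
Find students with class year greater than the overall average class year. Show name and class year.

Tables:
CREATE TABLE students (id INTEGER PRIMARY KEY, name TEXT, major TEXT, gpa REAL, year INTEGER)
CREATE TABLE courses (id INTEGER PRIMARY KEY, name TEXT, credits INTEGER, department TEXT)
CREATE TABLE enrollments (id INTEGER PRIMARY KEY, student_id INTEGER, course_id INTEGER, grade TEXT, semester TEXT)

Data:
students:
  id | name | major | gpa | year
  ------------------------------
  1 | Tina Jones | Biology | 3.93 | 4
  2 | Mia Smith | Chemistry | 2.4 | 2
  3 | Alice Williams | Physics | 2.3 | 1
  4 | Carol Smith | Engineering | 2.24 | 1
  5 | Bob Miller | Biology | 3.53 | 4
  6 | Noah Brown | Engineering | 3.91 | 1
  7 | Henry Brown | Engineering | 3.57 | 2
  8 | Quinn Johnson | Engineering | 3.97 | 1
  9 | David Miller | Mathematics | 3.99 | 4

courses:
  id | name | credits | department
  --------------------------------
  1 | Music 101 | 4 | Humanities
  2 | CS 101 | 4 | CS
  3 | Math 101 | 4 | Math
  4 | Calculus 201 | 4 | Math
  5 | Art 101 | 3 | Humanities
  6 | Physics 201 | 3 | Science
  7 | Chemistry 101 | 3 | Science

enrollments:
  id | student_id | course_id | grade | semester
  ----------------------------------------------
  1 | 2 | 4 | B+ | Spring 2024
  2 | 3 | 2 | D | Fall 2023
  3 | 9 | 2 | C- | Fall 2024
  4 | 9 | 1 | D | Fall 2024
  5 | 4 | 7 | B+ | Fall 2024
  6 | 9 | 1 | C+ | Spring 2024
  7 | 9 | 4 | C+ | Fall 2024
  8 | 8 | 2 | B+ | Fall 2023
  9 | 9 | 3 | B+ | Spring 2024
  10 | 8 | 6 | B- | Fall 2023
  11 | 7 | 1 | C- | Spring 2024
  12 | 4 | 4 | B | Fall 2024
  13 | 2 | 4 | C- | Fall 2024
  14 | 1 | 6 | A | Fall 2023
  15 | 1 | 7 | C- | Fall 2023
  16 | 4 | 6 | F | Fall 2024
SELECT name, year FROM students WHERE year > (SELECT AVG(year) FROM students)

Execution result:
name | year
Tina Jones | 4
Bob Miller | 4
David Miller | 4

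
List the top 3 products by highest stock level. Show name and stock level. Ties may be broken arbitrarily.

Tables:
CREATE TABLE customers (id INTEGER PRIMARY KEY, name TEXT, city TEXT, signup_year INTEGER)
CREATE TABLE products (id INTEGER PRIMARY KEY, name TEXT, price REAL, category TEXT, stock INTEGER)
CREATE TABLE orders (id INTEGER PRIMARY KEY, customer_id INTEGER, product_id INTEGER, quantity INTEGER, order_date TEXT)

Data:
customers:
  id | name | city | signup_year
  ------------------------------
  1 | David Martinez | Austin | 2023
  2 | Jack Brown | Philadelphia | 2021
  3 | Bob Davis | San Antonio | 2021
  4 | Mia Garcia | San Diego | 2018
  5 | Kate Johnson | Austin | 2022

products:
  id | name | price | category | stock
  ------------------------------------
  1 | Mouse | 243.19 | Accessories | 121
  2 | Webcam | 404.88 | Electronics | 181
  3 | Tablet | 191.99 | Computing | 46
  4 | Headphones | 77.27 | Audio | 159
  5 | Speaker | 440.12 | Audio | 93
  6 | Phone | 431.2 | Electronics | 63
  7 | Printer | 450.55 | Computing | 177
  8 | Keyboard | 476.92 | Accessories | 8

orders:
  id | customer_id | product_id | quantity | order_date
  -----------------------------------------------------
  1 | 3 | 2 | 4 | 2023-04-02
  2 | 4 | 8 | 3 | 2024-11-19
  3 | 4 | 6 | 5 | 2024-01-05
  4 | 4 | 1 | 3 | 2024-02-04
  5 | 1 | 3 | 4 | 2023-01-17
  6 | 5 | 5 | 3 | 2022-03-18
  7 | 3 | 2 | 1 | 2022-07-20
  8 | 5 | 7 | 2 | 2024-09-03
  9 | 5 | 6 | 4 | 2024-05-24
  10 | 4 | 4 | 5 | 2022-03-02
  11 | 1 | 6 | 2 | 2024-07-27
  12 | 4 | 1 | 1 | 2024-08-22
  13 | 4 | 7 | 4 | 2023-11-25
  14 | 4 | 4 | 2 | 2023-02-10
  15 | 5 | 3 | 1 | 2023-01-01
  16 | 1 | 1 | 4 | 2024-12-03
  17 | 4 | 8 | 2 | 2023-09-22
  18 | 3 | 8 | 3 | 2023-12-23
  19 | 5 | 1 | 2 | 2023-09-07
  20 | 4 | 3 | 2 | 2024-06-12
SELECT name, stock FROM products ORDER BY stock DESC LIMIT 3

Execution result:
name | stock
Webcam | 181
Printer | 177
Headphones | 159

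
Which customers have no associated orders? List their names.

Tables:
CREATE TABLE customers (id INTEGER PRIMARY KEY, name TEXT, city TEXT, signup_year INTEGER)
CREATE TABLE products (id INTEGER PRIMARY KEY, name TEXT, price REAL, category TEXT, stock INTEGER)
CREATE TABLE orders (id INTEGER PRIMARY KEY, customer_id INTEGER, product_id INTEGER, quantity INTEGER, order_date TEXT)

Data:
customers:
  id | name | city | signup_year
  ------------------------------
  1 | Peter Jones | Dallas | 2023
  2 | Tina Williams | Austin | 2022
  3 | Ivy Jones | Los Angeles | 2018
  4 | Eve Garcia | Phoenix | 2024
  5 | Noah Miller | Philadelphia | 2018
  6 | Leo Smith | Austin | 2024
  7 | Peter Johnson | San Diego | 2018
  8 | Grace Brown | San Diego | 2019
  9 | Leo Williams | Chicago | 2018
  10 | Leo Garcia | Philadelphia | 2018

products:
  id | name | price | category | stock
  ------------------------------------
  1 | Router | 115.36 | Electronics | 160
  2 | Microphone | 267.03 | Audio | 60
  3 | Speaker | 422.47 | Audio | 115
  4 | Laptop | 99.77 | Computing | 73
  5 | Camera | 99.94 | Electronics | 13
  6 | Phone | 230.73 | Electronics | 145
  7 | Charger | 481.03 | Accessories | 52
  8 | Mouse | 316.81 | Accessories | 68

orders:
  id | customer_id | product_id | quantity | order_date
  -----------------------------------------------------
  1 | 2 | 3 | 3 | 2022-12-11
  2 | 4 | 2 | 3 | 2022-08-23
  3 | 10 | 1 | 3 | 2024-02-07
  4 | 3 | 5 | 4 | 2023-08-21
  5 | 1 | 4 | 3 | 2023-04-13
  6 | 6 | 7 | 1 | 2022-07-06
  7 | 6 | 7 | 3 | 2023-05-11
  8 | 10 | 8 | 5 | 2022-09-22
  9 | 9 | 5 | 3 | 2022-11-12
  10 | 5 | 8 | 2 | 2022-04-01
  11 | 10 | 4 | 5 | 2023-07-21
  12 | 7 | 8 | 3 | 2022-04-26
SELECT p.name FROM customers p LEFT JOIN orders c ON c.customer_id = p.id WHERE c.id IS NULL

Execution result:
Grace Brown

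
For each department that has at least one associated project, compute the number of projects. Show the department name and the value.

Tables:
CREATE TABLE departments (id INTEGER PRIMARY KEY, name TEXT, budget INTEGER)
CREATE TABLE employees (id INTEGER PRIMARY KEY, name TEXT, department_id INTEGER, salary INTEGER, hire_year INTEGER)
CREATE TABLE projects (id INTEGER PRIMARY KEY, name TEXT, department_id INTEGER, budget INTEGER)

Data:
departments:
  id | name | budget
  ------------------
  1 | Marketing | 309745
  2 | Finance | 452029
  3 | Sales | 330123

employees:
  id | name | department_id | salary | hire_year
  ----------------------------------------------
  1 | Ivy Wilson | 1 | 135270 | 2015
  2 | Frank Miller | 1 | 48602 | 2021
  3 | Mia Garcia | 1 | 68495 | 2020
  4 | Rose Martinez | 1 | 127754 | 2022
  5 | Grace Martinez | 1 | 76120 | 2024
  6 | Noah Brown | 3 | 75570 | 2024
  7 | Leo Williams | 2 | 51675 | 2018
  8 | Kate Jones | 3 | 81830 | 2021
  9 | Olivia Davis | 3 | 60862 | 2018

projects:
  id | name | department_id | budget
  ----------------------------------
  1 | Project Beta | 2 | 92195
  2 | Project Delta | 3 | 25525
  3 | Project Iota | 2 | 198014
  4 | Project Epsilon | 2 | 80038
SELECT p.name, COUNT(*) AS n FROM projects c JOIN departments p ON c.department_id = p.id GROUP BY p.id, p.name

Execution result:
name | n
Finance | 3
Sales | 1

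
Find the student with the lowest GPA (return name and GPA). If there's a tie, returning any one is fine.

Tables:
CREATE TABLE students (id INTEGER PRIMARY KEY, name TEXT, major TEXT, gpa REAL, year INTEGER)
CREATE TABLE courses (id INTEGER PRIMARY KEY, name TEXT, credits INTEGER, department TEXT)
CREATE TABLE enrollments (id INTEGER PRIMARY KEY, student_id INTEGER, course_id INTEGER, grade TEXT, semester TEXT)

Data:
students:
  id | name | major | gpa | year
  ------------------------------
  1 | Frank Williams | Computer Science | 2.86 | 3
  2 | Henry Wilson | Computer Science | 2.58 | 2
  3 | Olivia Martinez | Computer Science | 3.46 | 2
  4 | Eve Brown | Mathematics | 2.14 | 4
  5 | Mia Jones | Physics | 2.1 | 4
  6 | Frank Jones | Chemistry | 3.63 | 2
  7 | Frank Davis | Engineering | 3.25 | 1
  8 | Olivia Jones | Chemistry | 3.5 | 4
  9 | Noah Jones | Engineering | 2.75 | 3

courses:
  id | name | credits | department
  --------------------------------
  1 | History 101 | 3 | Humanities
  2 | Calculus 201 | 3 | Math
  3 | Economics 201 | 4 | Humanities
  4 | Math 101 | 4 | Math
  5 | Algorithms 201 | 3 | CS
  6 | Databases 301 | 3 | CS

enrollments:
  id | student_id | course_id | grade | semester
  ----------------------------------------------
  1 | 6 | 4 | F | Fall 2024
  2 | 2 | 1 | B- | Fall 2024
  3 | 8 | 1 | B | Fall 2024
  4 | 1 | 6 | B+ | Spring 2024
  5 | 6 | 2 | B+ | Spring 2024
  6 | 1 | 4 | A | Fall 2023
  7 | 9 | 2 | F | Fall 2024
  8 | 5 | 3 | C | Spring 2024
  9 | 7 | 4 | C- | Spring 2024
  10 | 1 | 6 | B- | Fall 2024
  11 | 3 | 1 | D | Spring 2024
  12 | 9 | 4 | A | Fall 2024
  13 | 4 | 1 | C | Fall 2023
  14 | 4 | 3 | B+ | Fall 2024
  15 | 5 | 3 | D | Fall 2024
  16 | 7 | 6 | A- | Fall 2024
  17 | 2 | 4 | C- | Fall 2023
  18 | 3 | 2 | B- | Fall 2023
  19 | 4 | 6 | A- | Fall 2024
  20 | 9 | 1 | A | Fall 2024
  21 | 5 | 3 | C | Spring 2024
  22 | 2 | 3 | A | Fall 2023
SELECT name, gpa FROM students ORDER BY gpa ASC LIMIT 1

Execution result:
name | gpa
Mia Jones | 2.10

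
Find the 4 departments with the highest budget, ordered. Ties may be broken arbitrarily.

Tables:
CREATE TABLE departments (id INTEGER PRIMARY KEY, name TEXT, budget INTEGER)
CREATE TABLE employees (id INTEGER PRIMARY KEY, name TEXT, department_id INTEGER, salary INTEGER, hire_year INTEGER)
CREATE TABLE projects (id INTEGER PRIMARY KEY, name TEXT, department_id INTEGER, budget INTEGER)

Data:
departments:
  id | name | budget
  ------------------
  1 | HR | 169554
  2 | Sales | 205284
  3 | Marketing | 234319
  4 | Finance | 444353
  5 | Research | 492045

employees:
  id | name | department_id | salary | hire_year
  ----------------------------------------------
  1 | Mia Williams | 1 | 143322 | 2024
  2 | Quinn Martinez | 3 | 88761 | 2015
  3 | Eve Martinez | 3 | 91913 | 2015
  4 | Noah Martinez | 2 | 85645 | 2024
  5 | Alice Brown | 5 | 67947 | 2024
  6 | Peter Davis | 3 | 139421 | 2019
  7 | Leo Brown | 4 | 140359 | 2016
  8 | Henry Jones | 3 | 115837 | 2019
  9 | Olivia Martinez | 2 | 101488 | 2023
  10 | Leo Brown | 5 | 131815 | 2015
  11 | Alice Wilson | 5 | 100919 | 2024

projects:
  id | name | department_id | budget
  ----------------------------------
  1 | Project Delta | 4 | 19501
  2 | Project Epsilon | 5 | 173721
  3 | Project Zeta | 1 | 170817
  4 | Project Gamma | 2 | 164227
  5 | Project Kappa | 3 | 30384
SELECT name, budget FROM departments ORDER BY budget DESC LIMIT 4

Execution result:
name | budget
Research | 492045
Finance | 444353
Marketing | 234319
Sales | 205284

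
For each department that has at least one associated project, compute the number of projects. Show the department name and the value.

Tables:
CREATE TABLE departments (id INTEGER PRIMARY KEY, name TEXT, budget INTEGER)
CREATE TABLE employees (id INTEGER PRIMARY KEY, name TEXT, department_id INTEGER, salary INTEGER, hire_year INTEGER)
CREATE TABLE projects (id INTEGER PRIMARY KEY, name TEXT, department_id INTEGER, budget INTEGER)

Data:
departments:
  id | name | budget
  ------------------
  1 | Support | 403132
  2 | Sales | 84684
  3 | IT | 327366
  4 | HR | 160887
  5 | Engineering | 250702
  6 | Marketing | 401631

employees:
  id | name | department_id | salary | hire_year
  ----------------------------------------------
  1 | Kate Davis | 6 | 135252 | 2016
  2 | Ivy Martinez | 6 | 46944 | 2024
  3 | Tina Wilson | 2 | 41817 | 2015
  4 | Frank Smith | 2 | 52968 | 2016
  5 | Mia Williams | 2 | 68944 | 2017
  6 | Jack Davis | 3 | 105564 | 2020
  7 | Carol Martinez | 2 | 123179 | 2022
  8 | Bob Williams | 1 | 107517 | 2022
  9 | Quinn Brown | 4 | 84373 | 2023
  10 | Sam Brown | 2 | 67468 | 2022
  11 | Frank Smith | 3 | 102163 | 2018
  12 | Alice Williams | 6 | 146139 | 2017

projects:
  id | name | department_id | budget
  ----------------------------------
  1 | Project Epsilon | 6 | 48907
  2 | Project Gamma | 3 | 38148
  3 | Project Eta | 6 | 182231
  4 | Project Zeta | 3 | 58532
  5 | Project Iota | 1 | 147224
SELECT p.name, COUNT(*) AS n FROM projects c JOIN departments p ON c.department_id = p.id GROUP BY p.id, p.name

Execution result:
name | n
Support | 1
IT | 2
Marketing | 2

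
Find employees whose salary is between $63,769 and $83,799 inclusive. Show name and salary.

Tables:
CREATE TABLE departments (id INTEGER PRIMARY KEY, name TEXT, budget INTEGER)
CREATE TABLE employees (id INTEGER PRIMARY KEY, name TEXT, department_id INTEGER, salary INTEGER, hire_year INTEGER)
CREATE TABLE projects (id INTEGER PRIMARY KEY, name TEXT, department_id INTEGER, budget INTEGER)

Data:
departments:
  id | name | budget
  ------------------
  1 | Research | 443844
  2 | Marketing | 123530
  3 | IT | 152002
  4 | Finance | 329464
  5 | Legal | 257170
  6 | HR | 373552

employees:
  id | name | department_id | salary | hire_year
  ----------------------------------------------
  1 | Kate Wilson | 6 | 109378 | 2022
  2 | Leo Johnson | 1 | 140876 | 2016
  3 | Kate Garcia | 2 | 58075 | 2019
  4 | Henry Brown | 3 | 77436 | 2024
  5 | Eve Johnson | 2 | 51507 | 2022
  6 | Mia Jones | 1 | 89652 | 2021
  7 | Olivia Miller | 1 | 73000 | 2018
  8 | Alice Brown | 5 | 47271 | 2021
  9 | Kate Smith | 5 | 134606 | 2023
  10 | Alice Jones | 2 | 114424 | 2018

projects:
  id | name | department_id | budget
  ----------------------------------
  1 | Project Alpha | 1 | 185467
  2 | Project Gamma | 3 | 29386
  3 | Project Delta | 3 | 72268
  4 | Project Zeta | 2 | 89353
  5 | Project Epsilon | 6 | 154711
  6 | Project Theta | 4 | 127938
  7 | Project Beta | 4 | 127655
SELECT name, salary FROM employees WHERE salary BETWEEN 63769 AND 83799

Execution result:
name | salary
Henry Brown | 77436
Olivia Miller | 73000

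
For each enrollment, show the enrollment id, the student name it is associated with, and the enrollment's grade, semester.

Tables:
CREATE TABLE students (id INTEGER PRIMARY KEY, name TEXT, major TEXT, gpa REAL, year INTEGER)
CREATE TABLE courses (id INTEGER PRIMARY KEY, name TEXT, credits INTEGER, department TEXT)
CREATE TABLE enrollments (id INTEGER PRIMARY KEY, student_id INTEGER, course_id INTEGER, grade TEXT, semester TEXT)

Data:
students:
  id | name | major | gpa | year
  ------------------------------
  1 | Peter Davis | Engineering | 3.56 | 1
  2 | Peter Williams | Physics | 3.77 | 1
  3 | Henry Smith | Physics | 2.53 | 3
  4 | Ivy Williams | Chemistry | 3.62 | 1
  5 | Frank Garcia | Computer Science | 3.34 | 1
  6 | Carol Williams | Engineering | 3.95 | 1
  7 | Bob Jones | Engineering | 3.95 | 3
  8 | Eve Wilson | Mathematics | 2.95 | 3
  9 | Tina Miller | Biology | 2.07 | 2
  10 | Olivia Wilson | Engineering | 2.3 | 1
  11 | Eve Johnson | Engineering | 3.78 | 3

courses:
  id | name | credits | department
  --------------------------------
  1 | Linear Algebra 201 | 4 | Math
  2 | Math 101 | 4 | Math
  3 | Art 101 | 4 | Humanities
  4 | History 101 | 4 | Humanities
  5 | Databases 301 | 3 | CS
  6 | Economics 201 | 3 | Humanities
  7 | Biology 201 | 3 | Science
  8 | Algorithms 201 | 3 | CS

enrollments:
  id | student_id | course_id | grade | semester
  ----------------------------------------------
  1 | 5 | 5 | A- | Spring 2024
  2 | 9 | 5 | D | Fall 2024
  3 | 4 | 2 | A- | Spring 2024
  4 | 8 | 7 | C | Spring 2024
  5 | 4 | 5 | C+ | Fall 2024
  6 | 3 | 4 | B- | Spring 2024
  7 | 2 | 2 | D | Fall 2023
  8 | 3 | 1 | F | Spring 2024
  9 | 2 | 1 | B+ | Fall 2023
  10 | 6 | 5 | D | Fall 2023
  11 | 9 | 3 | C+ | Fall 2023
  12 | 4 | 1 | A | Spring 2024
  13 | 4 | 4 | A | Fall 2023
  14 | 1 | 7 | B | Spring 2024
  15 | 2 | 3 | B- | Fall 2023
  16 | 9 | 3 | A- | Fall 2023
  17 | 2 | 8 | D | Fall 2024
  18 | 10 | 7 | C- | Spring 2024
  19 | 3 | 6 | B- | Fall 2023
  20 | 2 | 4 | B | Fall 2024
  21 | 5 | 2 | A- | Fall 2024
SELECT c.id, p.name AS student, c.grade, c.semester FROM enrollments c JOIN students p ON c.student_id = p.id

Execution result:
id | student | grade | semester
1 | Frank Garcia | A- | Spring 2024
2 | Tina Miller | D | Fall 2024
3 | Ivy Williams | A- | Spring 2024
4 | Eve Wilson | C | Spring 2024
5 | Ivy Williams | C+ | Fall 2024
6 | Henry Smith | B- | Spring 2024
7 | Peter Williams | D | Fall 2023
8 | Henry Smith | F | Spring 2024
9 | Peter Williams | B+ | Fall 2023
10 | Carol Williams | D | Fall 2023
11 | Tina Miller | C+ | Fall 2023
12 | Ivy Williams | A | Spring 2024
13 | Ivy Williams | A | Fall 2023
14 | Peter Davis | B | Spring 2024
15 | Peter Williams | B- | Fall 2023
16 | Tina Miller | A- | Fall 2023
17 | Peter Williams | D | Fall 2024
18 | Olivia Wilson | C- | Spring 2024
19 | Henry Smith | B- | Fall 2023
20 | Peter Williams | B | Fall 2024
21 | Frank Garcia | A- | Fall 2024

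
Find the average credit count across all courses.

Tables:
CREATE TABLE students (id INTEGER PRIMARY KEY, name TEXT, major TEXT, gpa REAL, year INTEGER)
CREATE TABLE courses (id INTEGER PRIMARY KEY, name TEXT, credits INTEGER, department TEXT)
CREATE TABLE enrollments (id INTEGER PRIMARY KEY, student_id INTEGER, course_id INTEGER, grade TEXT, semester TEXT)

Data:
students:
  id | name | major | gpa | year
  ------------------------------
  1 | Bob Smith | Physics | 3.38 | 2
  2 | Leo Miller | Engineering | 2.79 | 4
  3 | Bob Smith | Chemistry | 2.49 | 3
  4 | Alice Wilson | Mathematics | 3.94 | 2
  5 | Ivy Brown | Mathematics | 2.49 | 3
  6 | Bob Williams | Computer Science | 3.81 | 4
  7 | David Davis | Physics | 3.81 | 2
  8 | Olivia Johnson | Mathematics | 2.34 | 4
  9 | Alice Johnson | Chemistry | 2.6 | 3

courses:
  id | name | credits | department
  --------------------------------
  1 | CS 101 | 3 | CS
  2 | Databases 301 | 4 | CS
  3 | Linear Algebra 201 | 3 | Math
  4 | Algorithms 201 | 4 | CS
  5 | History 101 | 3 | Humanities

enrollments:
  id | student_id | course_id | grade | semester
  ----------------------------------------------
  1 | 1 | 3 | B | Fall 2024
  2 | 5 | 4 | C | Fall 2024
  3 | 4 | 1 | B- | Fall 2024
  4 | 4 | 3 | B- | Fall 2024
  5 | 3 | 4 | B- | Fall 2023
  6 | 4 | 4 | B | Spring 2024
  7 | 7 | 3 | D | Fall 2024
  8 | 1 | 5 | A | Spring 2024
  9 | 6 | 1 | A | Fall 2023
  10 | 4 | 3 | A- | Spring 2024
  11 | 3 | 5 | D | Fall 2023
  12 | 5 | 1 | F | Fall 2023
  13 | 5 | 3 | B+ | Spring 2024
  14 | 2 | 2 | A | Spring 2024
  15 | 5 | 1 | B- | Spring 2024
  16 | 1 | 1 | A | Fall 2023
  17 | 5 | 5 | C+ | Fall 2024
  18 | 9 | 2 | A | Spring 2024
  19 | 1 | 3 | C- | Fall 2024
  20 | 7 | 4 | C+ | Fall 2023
SELECT AVG(credits) FROM courses

Execution result:
3.40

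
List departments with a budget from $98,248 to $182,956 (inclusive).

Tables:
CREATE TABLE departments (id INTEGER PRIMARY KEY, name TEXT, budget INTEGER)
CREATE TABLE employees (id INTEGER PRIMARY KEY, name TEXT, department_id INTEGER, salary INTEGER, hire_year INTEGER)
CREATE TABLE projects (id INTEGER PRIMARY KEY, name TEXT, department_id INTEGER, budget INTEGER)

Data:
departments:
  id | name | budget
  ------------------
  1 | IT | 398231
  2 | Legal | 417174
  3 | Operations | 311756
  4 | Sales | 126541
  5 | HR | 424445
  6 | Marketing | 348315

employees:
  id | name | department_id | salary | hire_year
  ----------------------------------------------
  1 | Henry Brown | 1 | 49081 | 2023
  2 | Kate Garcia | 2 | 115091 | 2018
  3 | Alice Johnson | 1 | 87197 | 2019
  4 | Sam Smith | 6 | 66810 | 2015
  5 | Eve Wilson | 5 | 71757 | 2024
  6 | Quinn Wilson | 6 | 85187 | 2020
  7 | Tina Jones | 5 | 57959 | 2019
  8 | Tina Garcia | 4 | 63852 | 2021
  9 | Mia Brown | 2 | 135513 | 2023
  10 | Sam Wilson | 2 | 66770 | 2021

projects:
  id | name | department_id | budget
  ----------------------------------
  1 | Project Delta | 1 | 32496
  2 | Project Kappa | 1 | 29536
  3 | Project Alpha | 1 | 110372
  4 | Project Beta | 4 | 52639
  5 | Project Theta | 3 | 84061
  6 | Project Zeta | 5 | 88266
SELECT name, budget FROM departments WHERE budget BETWEEN 98248 AND 182956

Execution result:
name | budget
Sales | 126541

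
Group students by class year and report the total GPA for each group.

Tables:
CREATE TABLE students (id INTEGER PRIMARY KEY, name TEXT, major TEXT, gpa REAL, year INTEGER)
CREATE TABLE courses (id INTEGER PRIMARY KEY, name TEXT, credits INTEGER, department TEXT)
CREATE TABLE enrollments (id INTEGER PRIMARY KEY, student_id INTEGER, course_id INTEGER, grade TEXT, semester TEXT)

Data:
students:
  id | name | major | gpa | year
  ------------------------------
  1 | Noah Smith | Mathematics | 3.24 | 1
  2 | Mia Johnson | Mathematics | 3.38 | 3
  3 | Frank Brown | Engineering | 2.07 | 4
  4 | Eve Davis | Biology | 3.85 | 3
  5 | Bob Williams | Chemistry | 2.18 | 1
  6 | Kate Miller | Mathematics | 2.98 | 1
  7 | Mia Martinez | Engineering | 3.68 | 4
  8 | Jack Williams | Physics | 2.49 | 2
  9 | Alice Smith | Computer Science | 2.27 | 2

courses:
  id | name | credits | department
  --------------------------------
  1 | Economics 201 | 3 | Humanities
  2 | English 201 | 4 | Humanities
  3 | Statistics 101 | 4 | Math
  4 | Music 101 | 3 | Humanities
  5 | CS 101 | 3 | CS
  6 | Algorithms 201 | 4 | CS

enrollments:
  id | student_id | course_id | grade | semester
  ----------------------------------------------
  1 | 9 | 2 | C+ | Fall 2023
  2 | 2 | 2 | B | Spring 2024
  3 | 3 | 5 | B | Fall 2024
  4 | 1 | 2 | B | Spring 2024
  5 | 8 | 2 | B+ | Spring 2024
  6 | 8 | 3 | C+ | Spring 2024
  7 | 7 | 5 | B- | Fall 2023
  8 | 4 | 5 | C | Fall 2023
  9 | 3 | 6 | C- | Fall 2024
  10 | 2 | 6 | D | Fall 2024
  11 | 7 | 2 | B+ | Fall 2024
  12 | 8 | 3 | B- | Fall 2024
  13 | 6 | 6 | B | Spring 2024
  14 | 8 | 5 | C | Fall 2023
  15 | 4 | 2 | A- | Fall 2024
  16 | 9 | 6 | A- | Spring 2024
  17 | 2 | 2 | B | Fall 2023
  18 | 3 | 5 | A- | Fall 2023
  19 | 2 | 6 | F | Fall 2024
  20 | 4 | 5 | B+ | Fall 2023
SELECT year, SUM(gpa) AS sum_gpa FROM students GROUP BY year

Execution result:
year | sum_gpa
1 | 8.40
2 | 4.76
3 | 7.23
4 | 5.75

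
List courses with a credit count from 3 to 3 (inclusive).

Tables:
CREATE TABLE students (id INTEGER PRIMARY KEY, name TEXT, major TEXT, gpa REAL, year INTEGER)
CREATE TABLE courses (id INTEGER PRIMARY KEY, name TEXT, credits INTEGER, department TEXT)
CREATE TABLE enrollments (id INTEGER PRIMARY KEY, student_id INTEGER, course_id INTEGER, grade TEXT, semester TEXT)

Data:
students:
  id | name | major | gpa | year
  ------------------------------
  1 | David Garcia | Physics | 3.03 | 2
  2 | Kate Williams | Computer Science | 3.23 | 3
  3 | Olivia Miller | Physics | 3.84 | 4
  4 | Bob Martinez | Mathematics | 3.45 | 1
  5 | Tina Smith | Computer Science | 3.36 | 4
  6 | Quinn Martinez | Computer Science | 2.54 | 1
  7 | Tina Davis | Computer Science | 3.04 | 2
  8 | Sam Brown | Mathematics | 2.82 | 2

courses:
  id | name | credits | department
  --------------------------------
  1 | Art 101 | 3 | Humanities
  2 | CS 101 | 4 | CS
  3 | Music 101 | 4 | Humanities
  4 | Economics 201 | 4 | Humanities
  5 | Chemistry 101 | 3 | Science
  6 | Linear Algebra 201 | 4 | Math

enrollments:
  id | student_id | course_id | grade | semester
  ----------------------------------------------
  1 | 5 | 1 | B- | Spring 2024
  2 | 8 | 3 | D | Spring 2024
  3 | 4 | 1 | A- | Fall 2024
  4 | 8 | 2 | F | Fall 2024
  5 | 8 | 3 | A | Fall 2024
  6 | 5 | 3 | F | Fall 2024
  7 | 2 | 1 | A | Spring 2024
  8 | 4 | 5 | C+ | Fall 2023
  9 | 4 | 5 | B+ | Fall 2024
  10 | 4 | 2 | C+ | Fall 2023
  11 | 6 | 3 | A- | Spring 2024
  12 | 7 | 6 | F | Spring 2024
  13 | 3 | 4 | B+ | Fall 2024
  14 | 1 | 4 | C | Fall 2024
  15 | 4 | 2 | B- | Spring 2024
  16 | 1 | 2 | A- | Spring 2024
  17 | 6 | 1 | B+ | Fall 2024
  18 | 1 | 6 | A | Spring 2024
SELECT name, credits FROM courses WHERE credits BETWEEN 3 AND 3

Execution result:
name | credits
Art 101 | 3
Chemistry 101 | 3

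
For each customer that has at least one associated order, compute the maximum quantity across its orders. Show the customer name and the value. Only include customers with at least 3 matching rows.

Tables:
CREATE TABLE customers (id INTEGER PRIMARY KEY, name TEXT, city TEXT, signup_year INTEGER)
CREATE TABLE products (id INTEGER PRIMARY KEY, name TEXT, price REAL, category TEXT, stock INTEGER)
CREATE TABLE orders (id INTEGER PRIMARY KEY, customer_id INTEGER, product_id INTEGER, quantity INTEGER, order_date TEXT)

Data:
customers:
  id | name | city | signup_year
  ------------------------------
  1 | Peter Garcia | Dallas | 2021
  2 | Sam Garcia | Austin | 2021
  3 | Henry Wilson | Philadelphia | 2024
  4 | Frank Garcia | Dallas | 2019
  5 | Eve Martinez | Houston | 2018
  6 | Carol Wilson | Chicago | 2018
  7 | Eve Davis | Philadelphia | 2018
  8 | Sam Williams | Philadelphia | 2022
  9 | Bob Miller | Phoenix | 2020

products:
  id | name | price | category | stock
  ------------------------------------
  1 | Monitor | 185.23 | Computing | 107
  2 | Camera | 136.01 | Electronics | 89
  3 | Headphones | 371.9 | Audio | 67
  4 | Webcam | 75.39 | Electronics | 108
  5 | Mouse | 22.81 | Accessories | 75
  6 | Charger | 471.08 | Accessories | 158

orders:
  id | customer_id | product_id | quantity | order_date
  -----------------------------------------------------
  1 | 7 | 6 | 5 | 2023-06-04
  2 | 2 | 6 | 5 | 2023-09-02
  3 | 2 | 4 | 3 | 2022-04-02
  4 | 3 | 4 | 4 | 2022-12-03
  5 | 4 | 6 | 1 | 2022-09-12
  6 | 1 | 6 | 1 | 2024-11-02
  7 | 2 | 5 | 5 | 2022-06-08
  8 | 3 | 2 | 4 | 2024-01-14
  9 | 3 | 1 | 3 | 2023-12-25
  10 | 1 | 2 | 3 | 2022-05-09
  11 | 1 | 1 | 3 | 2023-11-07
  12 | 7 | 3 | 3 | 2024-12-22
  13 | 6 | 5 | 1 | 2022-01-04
SELECT p.name, MAX(c.quantity) AS max_quantity FROM orders c JOIN customers p ON c.customer_id = p.id GROUP BY p.id, p.name HAVING COUNT(*) >= 3

Execution result:
name | max_quantity
Peter Garcia | 3
Sam Garcia | 5
Henry Wilson | 4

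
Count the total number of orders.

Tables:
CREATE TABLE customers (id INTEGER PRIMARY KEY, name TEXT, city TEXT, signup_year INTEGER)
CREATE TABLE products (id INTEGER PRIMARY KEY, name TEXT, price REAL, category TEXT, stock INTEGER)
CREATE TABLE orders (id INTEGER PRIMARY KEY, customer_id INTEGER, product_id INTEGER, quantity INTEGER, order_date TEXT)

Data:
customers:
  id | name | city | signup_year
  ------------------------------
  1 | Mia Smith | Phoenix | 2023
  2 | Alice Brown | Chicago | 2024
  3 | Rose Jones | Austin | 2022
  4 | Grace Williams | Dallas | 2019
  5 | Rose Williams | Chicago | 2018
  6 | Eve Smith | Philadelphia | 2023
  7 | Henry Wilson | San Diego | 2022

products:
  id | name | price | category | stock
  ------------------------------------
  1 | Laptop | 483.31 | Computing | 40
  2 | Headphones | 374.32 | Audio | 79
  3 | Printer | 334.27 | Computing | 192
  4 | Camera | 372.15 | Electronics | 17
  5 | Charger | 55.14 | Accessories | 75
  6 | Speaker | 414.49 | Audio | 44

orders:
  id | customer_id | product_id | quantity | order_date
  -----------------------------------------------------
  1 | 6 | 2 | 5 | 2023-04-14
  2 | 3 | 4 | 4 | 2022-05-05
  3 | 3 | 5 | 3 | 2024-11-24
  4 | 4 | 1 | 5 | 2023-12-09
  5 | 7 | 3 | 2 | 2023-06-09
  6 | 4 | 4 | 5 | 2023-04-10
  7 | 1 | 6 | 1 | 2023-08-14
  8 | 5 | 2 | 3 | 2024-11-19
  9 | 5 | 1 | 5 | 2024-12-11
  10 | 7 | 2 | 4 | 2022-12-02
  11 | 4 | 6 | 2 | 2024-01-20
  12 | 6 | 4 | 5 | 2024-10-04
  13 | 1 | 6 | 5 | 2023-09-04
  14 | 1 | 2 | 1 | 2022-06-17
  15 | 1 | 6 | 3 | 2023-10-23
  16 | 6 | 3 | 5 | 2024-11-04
SELECT COUNT(*) FROM orders

Execution result:
16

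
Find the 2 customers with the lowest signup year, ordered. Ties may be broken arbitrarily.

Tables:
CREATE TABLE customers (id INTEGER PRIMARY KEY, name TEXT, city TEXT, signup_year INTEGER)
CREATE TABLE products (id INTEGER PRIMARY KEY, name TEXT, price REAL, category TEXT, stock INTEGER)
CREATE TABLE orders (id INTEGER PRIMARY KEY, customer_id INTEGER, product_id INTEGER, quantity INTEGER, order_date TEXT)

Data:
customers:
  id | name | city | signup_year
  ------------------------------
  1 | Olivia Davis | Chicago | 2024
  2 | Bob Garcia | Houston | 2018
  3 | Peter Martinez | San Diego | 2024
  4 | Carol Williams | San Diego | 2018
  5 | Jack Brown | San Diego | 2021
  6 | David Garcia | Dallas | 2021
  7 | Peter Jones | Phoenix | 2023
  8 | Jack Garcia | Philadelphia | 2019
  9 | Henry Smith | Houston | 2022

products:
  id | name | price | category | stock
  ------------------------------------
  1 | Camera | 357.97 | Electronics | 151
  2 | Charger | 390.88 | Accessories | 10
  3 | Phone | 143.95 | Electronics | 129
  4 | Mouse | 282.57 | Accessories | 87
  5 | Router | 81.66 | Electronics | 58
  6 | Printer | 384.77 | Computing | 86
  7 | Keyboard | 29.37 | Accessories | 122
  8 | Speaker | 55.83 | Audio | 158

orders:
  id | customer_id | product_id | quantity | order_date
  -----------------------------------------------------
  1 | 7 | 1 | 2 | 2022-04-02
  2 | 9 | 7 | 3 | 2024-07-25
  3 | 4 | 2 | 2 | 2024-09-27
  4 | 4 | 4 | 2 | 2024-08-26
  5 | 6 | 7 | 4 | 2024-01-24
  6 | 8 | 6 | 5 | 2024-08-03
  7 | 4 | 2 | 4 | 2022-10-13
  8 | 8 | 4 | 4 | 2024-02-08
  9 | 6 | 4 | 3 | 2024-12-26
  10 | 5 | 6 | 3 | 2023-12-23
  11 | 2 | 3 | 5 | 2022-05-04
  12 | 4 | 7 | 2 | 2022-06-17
SELECT name, signup_year FROM customers ORDER BY signup_year ASC LIMIT 2

Execution result:
name | signup_year
Bob Garcia | 2018
Carol Williams | 2018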